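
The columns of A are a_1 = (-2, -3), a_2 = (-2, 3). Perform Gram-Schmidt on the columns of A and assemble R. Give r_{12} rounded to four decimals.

r_{12} = -1.3868

a_1 = (-2, -3); ‖a_1‖ = 3.6056, so e_1 = (-0.5547, -0.8321).
r_{12} = e_1·a_2 = -1.3868.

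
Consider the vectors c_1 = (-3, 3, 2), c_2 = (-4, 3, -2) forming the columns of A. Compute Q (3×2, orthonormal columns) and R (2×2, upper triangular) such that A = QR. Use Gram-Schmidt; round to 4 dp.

c_1 = (-3, 3, 2); ‖c_1‖ = 4.6904, so e_1 = (-0.6396, 0.6396, 0.4264).
e_1·c_2 = (-0.6396)·(-4) + 0.6396·3 + 0.4264·(-2) = 3.6244.
u_2 = c_2 − 3.6244·e_1 = (-1.6818, 0.6818, -3.5455).
‖u_2‖ = 3.9829, so e_2 = (-0.4223, 0.1712, -0.8902).

Q = [[-0.6396, -0.4223], [0.6396, 0.1712], [0.4264, -0.8902]], R = [[4.6904, 3.6244], [0.0000, 3.9829]]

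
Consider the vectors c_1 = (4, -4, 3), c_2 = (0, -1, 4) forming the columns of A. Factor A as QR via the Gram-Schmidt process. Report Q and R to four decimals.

c_1 = (4, -4, 3); ‖c_1‖ = 6.4031, so e_1 = (0.6247, -0.6247, 0.4685).
e_1·c_2 = 0.6247·0 + (-0.6247)·(-1) + 0.4685·4 = 2.4988.
u_2 = c_2 − 2.4988·e_1 = (-1.5610, 0.5610, 2.8293).
‖u_2‖ = 3.2796, so e_2 = (-0.4760, 0.1710, 0.8627).

Q = [[0.6247, -0.4760], [-0.6247, 0.1710], [0.4685, 0.8627]], R = [[6.4031, 2.4988], [0.0000, 3.2796]]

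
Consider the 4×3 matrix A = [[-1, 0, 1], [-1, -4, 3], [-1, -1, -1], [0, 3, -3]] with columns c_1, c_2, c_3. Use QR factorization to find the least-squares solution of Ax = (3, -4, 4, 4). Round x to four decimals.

c_1 = (-1, -1, -1, 0); ‖c_1‖ = 1.7321, so e_1 = (-0.5774, -0.5774, -0.5774, 0.0000).
e_1·c_2 = (-0.5774)·0 + (-0.5774)·(-4) + (-0.5774)·(-1) + 0.0000·3 = 2.8868.
u_2 = c_2 − 2.8868·e_1 = (1.6667, -2.3333, 0.6667, 3.0000).
‖u_2‖ = 4.2032, so e_2 = (0.3965, -0.5551, 0.1586, 0.7137).
e_1·c_3 = (-0.5774)·1 + (-0.5774)·3 + (-0.5774)·(-1) + 0.0000·(-3) = -1.7321; e_2·c_3 = 0.3965·1 + (-0.5551)·3 + 0.1586·(-1) + 0.7137·(-3) = -3.5687.
u_3 = c_3 + 1.7321·e_1 + 3.5687·e_2 = (1.4151, 0.0189, -1.4340, -0.4528).
‖u_3‖ = 2.0650, so e_3 = (0.6853, 0.0091, -0.6944, -0.2193).
Qᵀb = (-1.7321, 6.8995, -1.6355).
Back-substitute: x_3 = -1.6355/2.0650 = -0.7920.
x_2 = (6.8995 + 3.5687·(-0.7920))/4.2032 = 0.9690.
x_1 = (-1.7321 − 2.8868·0.9690 + 1.7321·(-0.7920))/1.7321 = -3.4071.

x = (-3.4071, 0.9690, -0.7920)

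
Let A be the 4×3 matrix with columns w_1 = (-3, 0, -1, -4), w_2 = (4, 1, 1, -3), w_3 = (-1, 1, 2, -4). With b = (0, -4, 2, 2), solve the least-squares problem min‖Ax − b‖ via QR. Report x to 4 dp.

x = (-0.6445, -0.4708, 0.3698)

w_1 = (-3, 0, -1, -4); ‖w_1‖ = 5.0990, so e_1 = (-0.5883, 0.0000, -0.1961, -0.7845).
e_1·w_2 = (-0.5883)·4 + 0.0000·1 + (-0.1961)·1 + (-0.7845)·(-3) = -0.1961.
u_2 = w_2 + 0.1961·e_1 = (3.8846, 1.0000, 0.9615, -3.1538).
‖u_2‖ = 5.1925, so e_2 = (0.7481, 0.1926, 0.1852, -0.6074).
e_1·w_3 = (-0.5883)·(-1) + 0.0000·1 + (-0.1961)·2 + (-0.7845)·(-4) = 3.3340; e_2·w_3 = 0.7481·(-1) + 0.1926·1 + 0.1852·2 + (-0.6074)·(-4) = 2.2444.
u_3 = w_3 − 3.3340·e_1 − 2.2444·e_2 = (-0.7175, 0.5678, 2.2382, -0.0214).
‖u_3‖ = 2.4181, so e_3 = (-0.2967, 0.2348, 0.9256, -0.0088).
Qᵀb = (-1.9612, -1.6148, 0.8943).
Back-substitute: x_3 = 0.8943/2.4181 = 0.3698.
x_2 = (-1.6148 − 2.2444·0.3698)/5.1925 = -0.4708.
x_1 = (-1.9612 + 0.1961·(-0.4708) − 3.3340·0.3698)/5.0990 = -0.6445.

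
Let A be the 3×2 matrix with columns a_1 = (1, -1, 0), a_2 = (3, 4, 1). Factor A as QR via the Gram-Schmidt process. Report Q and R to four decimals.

Q = [[0.7071, 0.6931], [-0.7071, 0.6931], [0.0000, 0.1980]], R = [[1.4142, -0.7071], [0.0000, 5.0498]]

a_1 = (1, -1, 0); ‖a_1‖ = 1.4142, so q_1 = (0.7071, -0.7071, 0.0000).
q_1·a_2 = 0.7071·3 + (-0.7071)·4 + 0.0000·1 = -0.7071.
u_2 = a_2 + 0.7071·q_1 = (3.5000, 3.5000, 1.0000).
‖u_2‖ = 5.0498, so q_2 = (0.6931, 0.6931, 0.1980).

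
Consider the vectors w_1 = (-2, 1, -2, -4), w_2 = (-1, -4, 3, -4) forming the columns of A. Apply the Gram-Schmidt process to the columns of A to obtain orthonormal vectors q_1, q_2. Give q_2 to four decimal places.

q_2 = (-0.0573, -0.6879, 0.5796, -0.4331)

w_1 = (-2, 1, -2, -4); ‖w_1‖ = 5.0000, so q_1 = (-0.4000, 0.2000, -0.4000, -0.8000).
q_1·w_2 = (-0.4000)·(-1) + 0.2000·(-4) + (-0.4000)·3 + (-0.8000)·(-4) = 1.6000.
u_2 = w_2 − 1.6000·q_1 = (-0.3600, -4.3200, 3.6400, -2.7200).
‖u_2‖ = 6.2801, so q_2 = (-0.0573, -0.6879, 0.5796, -0.4331).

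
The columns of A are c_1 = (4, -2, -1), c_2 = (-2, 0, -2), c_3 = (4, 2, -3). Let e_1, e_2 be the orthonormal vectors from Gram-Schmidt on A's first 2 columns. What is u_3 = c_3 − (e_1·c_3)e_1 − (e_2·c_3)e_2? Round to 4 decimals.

e_1 = c_1/‖c_1‖ = (4, -2, -1)/4.5826 = (0.8729, -0.4364, -0.2182).
r_{12} = e_1·c_2 = -1.3093.
u_2 = c_2 + 1.3093·e_1 = (-0.8571, -0.5714, -2.2857).
‖u_2‖ = 2.5071, so e_2 = (-0.3419, -0.2279, -0.9117).
r_{13} = e_1·c_3 = 3.2733; r_{23} = e_2·c_3 = 0.9117.
u_3 = c_3 − 3.2733·e_1 − 0.9117·e_2 = (1.4545, 3.6364, -1.4545).

u_3 = (1.4545, 3.6364, -1.4545)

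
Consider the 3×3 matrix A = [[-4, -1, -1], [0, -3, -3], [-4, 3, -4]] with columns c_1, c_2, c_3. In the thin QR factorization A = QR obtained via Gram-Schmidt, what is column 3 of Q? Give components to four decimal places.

q_3 = (0.5145, -0.6860, -0.5145)

c_1 = (-4, 0, -4); ‖c_1‖ = 5.6569, so q_1 = (-0.7071, 0.0000, -0.7071).
q_1·c_2 = (-0.7071)·(-1) + 0.0000·(-3) + (-0.7071)·3 = -1.4142.
u_2 = c_2 + 1.4142·q_1 = (-2.0000, -3.0000, 2.0000).
‖u_2‖ = 4.1231, so q_2 = (-0.4851, -0.7276, 0.4851).
q_1·c_3 = (-0.7071)·(-1) + 0.0000·(-3) + (-0.7071)·(-4) = 3.5355; q_2·c_3 = (-0.4851)·(-1) + (-0.7276)·(-3) + 0.4851·(-4) = 0.7276.
u_3 = c_3 − 3.5355·q_1 − 0.7276·q_2 = (1.8529, -2.4706, -1.8529).
‖u_3‖ = 3.6015, so q_3 = (0.5145, -0.6860, -0.5145).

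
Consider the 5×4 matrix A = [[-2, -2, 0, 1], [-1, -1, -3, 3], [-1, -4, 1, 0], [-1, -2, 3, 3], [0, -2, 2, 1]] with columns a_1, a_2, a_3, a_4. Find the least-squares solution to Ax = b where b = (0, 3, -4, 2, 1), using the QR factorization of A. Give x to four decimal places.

a_1 = (-2, -1, -1, -1, 0); ‖a_1‖ = 2.6458, so e_1 = (-0.7559, -0.3780, -0.3780, -0.3780, 0.0000).
e_1·a_2 = (-0.7559)·(-2) + (-0.3780)·(-1) + (-0.3780)·(-4) + (-0.3780)·(-2) + 0.0000·(-2) = 4.1576.
u_2 = a_2 − 4.1576·e_1 = (1.1429, 0.5714, -2.4286, -0.4286, -2.0000).
‖u_2‖ = 3.4226, so e_2 = (0.3339, 0.1670, -0.7096, -0.1252, -0.5843).
e_1·a_3 = (-0.7559)·0 + (-0.3780)·(-3) + (-0.3780)·1 + (-0.3780)·3 + 0.0000·2 = -0.3780; e_2·a_3 = 0.3339·0 + 0.1670·(-3) + (-0.7096)·1 + (-0.1252)·3 + (-0.5843)·2 = -2.7548.
u_3 = a_3 + 0.3780·e_1 + 2.7548·e_2 = (0.6341, -2.6829, -1.0976, 2.5122, 0.3902).
‖u_3‖ = 3.9075, so e_3 = (0.1623, -0.6866, -0.2809, 0.6429, 0.0999).
e_1·a_4 = (-0.7559)·1 + (-0.3780)·3 + (-0.3780)·0 + (-0.3780)·3 + 0.0000·1 = -3.0237; e_2·a_4 = 0.3339·1 + 0.1670·3 + (-0.7096)·0 + (-0.1252)·3 + (-0.5843)·1 = -0.1252; e_3·a_4 = 0.1623·1 + (-0.6866)·3 + (-0.2809)·0 + 0.6429·3 + 0.0999·1 = 0.1311.
u_4 = a_4 + 3.0237·e_1 + 0.1252·e_2 − 0.1311·e_3 = (-1.2652, 1.9681, -1.1949, 1.7572, 0.9137).
‖u_4‖ = 3.2900, so e_4 = (-0.3845, 0.5982, -0.3632, 0.5341, 0.2777).
Qᵀb = (-0.3780, 2.5044, 0.4494, 4.5932).
Back-substitute: x_4 = 4.5932/3.2900 = 1.3961.
x_3 = (0.4494 − 0.1311·1.3961)/3.9075 = 0.0682.
x_2 = (2.5044 + 2.7548·0.0682 + 0.1252·1.3961)/3.4226 = 0.8377.
x_1 = (-0.3780 − 4.1576·0.8377 + 0.3780·0.0682 + 3.0237·1.3961)/2.6458 = 0.1461.

x = (0.1461, 0.8377, 0.0682, 1.3961)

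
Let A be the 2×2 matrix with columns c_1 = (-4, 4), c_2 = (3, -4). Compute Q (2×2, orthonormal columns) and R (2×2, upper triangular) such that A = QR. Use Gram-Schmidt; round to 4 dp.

e_1 = c_1/‖c_1‖ = (-4, 4)/5.6569 = (-0.7071, 0.7071).
r_{12} = e_1·c_2 = -4.9497.
u_2 = c_2 + 4.9497·e_1 = (-0.5000, -0.5000).
‖u_2‖ = 0.7071, so e_2 = (-0.7071, -0.7071).

Q = [[-0.7071, -0.7071], [0.7071, -0.7071]], R = [[5.6569, -4.9497], [0.0000, 0.7071]]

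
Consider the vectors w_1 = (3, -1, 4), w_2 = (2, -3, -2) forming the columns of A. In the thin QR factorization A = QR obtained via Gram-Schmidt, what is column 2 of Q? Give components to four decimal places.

w_1 = (3, -1, 4); ‖w_1‖ = 5.0990, so e_1 = (0.5883, -0.1961, 0.7845).
e_1·w_2 = 0.5883·2 + (-0.1961)·(-3) + 0.7845·(-2) = 0.1961.
u_2 = w_2 − 0.1961·e_1 = (1.8846, -2.9615, -2.1538).
‖u_2‖ = 4.1184, so e_2 = (0.4576, -0.7191, -0.5230).

e_2 = (0.4576, -0.7191, -0.5230)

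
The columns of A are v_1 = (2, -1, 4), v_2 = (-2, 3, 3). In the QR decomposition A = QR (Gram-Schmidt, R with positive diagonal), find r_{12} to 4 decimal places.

v_1 = (2, -1, 4); ‖v_1‖ = 4.5826, so e_1 = (0.4364, -0.2182, 0.8729).
r_{12} = e_1·v_2 = 1.0911.

r_{12} = 1.0911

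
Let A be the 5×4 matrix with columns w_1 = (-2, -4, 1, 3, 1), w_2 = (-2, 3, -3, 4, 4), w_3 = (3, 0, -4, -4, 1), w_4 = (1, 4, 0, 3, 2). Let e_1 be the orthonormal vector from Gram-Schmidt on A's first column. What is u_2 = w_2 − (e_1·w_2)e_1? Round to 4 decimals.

u_2 = (-1.6774, 3.6452, -3.1613, 3.5161, 3.8387)

e_1 = w_1/‖w_1‖ = (-2, -4, 1, 3, 1)/5.5678 = (-0.3592, -0.7184, 0.1796, 0.5388, 0.1796).
r_{12} = e_1·w_2 = 0.8980.
u_2 = w_2 − 0.8980·e_1 = (-1.6774, 3.6452, -3.1613, 3.5161, 3.8387).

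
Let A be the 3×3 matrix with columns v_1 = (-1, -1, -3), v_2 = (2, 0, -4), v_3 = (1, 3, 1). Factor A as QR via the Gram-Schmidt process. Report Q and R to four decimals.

Q = [[-0.3015, 0.8808, -0.3651], [-0.3015, 0.2752, 0.9129], [-0.9045, -0.3853, -0.1826]], R = [[3.3166, 3.0151, -2.1106], [0.0000, 3.3029, 1.3212], [0.0000, 0.0000, 2.1909]]

v_1 = (-1, -1, -3); ‖v_1‖ = 3.3166, so e_1 = (-0.3015, -0.3015, -0.9045).
e_1·v_2 = (-0.3015)·2 + (-0.3015)·0 + (-0.9045)·(-4) = 3.0151.
u_2 = v_2 − 3.0151·e_1 = (2.9091, 0.9091, -1.2727).
‖u_2‖ = 3.3029, so e_2 = (0.8808, 0.2752, -0.3853).
e_1·v_3 = (-0.3015)·1 + (-0.3015)·3 + (-0.9045)·1 = -2.1106; e_2·v_3 = 0.8808·1 + 0.2752·3 + (-0.3853)·1 = 1.3212.
u_3 = v_3 + 2.1106·e_1 − 1.3212·e_2 = (-0.8000, 2.0000, -0.4000).
‖u_3‖ = 2.1909, so e_3 = (-0.3651, 0.9129, -0.1826).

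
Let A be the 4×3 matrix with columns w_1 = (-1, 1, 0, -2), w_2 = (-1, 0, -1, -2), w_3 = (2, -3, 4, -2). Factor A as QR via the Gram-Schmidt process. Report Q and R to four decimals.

w_1 = (-1, 1, 0, -2); ‖w_1‖ = 2.4495, so q_1 = (-0.4082, 0.4082, 0.0000, -0.8165).
q_1·w_2 = (-0.4082)·(-1) + 0.4082·0 + 0.0000·(-1) + (-0.8165)·(-2) = 2.0412.
u_2 = w_2 − 2.0412·q_1 = (-0.1667, -0.8333, -1.0000, -0.3333).
‖u_2‖ = 1.3540, so q_2 = (-0.1231, -0.6155, -0.7385, -0.2462).
q_1·w_3 = (-0.4082)·2 + 0.4082·(-3) + 0.0000·4 + (-0.8165)·(-2) = -0.4082; q_2·w_3 = (-0.1231)·2 + (-0.6155)·(-3) + (-0.7385)·4 + (-0.2462)·(-2) = -0.8616.
u_3 = w_3 + 0.4082·q_1 + 0.8616·q_2 = (1.7273, -3.3636, 3.3636, -2.5455).
‖u_3‖ = 5.6649, so q_3 = (0.3049, -0.5938, 0.5938, -0.4493).

Q = [[-0.4082, -0.1231, 0.3049], [0.4082, -0.6155, -0.5938], [0.0000, -0.7385, 0.5938], [-0.8165, -0.2462, -0.4493]], R = [[2.4495, 2.0412, -0.4082], [0.0000, 1.3540, -0.8616], [0.0000, 0.0000, 5.6649]]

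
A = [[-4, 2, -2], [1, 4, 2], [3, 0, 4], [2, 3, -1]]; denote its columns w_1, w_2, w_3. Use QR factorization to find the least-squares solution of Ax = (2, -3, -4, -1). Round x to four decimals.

w_1 = (-4, 1, 3, 2); ‖w_1‖ = 5.4772, so e_1 = (-0.7303, 0.1826, 0.5477, 0.3651).
e_1·w_2 = (-0.7303)·2 + 0.1826·4 + 0.5477·0 + 0.3651·3 = 0.3651.
u_2 = w_2 − 0.3651·e_1 = (2.2667, 3.9333, -0.2000, 2.8667).
‖u_2‖ = 5.3728, so e_2 = (0.4219, 0.7321, -0.0372, 0.5336).
e_1·w_3 = (-0.7303)·(-2) + 0.1826·2 + 0.5477·4 + 0.3651·(-1) = 3.6515; e_2·w_3 = 0.4219·(-2) + 0.7321·2 + (-0.0372)·4 + 0.5336·(-1) = -0.0620.
u_3 = w_3 − 3.6515·e_1 + 0.0620·e_2 = (0.6928, 1.3788, 1.9977, -2.3002).
‖u_3‖ = 3.4151, so e_3 = (0.2029, 0.4037, 0.5850, -0.6735).
Qᵀb = (-4.5644, -1.7372, -2.4717).
Back-substitute: x_3 = -2.4717/3.4151 = -0.7238.
x_2 = (-1.7372 + 0.0620·(-0.7238))/5.3728 = -0.3317.
x_1 = (-4.5644 − 0.3651·(-0.3317) − 3.6515·(-0.7238))/5.4772 = -0.3287.

x = (-0.3287, -0.3317, -0.7238)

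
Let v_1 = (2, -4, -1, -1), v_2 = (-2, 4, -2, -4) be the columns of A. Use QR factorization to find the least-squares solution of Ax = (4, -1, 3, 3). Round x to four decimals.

x = (-0.2632, -0.8421)

v_1 = (2, -4, -1, -1); ‖v_1‖ = 4.6904, so q_1 = (0.4264, -0.8528, -0.2132, -0.2132).
q_1·v_2 = 0.4264·(-2) + (-0.8528)·4 + (-0.2132)·(-2) + (-0.2132)·(-4) = -2.9848.
u_2 = v_2 + 2.9848·q_1 = (-0.7273, 1.4545, -2.6364, -4.6364).
‖u_2‖ = 5.5759, so q_2 = (-0.1304, 0.2609, -0.4728, -0.8315).
Qᵀb = (1.2792, -4.6955).
Back-substitute: x_2 = -4.6955/5.5759 = -0.8421.
x_1 = (1.2792 + 2.9848·(-0.8421))/4.6904 = -0.2632.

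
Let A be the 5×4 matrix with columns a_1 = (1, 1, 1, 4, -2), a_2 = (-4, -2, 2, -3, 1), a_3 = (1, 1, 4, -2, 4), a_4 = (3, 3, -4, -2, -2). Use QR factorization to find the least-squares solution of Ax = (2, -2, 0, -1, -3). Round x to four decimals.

a_1 = (1, 1, 1, 4, -2); ‖a_1‖ = 4.7958, so e_1 = (0.2085, 0.2085, 0.2085, 0.8341, -0.4170).
e_1·a_2 = 0.2085·(-4) + 0.2085·(-2) + 0.2085·2 + 0.8341·(-3) + (-0.4170)·1 = -3.7533.
u_2 = a_2 + 3.7533·e_1 = (-3.2174, -1.2174, 2.7826, 0.1304, -0.5652).
‖u_2‖ = 4.4624, so e_2 = (-0.7210, -0.2728, 0.6236, 0.0292, -0.1267).
e_1·a_3 = 0.2085·1 + 0.2085·1 + 0.2085·4 + 0.8341·(-2) + (-0.4170)·4 = -2.0851; e_2·a_3 = (-0.7210)·1 + (-0.2728)·1 + 0.6236·4 + 0.0292·(-2) + (-0.1267)·4 = 0.9354.
u_3 = a_3 + 2.0851·e_1 − 0.9354·e_2 = (2.1092, 1.6900, 3.8515, -0.2882, 3.2489).
‖u_3‖ = 5.7251, so e_3 = (0.3684, 0.2952, 0.6727, -0.0503, 0.5675).
e_1·a_4 = 0.2085·3 + 0.2085·3 + 0.2085·(-4) + 0.8341·(-2) + (-0.4170)·(-2) = -0.4170; e_2·a_4 = (-0.7210)·3 + (-0.2728)·3 + 0.6236·(-4) + 0.0292·(-2) + (-0.1267)·(-2) = -5.2808; e_3·a_4 = 0.3684·3 + 0.2952·3 + 0.6727·(-4) + (-0.0503)·(-2) + 0.5675·(-2) = -1.7345.
u_4 = a_4 + 0.4170·e_1 + 5.2808·e_2 + 1.7345·e_3 = (-0.0815, 2.1583, 0.5468, -1.5851, -1.8585).
‖u_4‖ = 3.3061, so e_4 = (-0.0247, 0.6528, 0.1654, -0.4795, -0.5621).
Qᵀb = (0.4170, -0.5456, -1.5057, 0.8109).
Back-substitute: x_4 = 0.8109/3.3061 = 0.2453.
x_3 = (-1.5057 + 1.7345·0.2453)/5.7251 = -0.1887.
x_2 = (-0.5456 − 0.9354·(-0.1887) + 5.2808·0.2453)/4.4624 = 0.2075.
x_1 = (0.4170 + 3.7533·0.2075 + 2.0851·(-0.1887) + 0.4170·0.2453)/4.7958 = 0.1887.

x = (0.1887, 0.2075, -0.1887, 0.2453)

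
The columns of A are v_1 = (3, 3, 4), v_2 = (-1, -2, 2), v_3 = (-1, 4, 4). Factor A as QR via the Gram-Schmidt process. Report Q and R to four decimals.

e_1 = v_1/‖v_1‖ = (3, 3, 4)/5.8310 = (0.5145, 0.5145, 0.6860).
r_{12} = e_1·v_2 = -0.1715.
u_2 = v_2 + 0.1715·e_1 = (-0.9118, -1.9118, 2.1176).
‖u_2‖ = 2.9951, so e_2 = (-0.3044, -0.6383, 0.7070).
r_{13} = e_1·v_3 = 4.2875; r_{23} = e_2·v_3 = 0.5794.
u_3 = v_3 − 4.2875·e_1 − 0.5794·e_2 = (-3.0295, 2.1639, 0.6492).
‖u_3‖ = 3.7791, so e_3 = (-0.8016, 0.5726, 0.1718).

Q = [[0.5145, -0.3044, -0.8016], [0.5145, -0.6383, 0.5726], [0.6860, 0.7070, 0.1718]], R = [[5.8310, -0.1715, 4.2875], [0.0000, 2.9951, 0.5794], [0.0000, 0.0000, 3.7791]]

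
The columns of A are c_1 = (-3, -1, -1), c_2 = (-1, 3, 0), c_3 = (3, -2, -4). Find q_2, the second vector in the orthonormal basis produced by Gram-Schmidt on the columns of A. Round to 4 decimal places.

q_2 = (-0.3162, 0.9487, 0.0000)

c_1 = (-3, -1, -1); ‖c_1‖ = 3.3166, so q_1 = (-0.9045, -0.3015, -0.3015).
q_1·c_2 = (-0.9045)·(-1) + (-0.3015)·3 + (-0.3015)·0 = 0.0000.
u_2 = c_2 + 0.0000·q_1 = (-1.0000, 3.0000, 0.0000).
‖u_2‖ = 3.1623, so q_2 = (-0.3162, 0.9487, 0.0000).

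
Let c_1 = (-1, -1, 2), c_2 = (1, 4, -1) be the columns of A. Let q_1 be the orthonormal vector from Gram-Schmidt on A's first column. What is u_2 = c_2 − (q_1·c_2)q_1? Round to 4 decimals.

q_1 = c_1/‖c_1‖ = (-1, -1, 2)/2.4495 = (-0.4082, -0.4082, 0.8165).
r_{12} = q_1·c_2 = -2.8577.
u_2 = c_2 + 2.8577·q_1 = (-0.1667, 2.8333, 1.3333).

u_2 = (-0.1667, 2.8333, 1.3333)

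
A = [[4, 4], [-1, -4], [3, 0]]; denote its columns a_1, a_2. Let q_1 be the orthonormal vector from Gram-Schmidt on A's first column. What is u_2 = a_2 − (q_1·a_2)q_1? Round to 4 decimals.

u_2 = (0.9231, -3.2308, -2.3077)

a_1 = (4, -1, 3); ‖a_1‖ = 5.0990, so q_1 = (0.7845, -0.1961, 0.5883).
q_1·a_2 = 0.7845·4 + (-0.1961)·(-4) + 0.5883·0 = 3.9223.
u_2 = a_2 − 3.9223·q_1 = (0.9231, -3.2308, -2.3077).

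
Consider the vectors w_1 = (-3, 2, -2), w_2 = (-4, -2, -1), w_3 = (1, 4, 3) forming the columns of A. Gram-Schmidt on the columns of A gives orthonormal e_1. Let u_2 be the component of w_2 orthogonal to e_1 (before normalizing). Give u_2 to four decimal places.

w_1 = (-3, 2, -2); ‖w_1‖ = 4.1231, so e_1 = (-0.7276, 0.4851, -0.4851).
e_1·w_2 = (-0.7276)·(-4) + 0.4851·(-2) + (-0.4851)·(-1) = 2.4254.
u_2 = w_2 − 2.4254·e_1 = (-2.2353, -3.1765, 0.1765).

u_2 = (-2.2353, -3.1765, 0.1765)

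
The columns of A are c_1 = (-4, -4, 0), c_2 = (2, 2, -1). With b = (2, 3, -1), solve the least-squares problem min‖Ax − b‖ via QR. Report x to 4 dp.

q_1 = c_1/‖c_1‖ = (-4, -4, 0)/5.6569 = (-0.7071, -0.7071, 0.0000).
r_{12} = q_1·c_2 = -2.8284.
u_2 = c_2 + 2.8284·q_1 = (0.0000, 0.0000, -1.0000).
‖u_2‖ = 1.0000, so q_2 = (0.0000, 0.0000, -1.0000).
Qᵀb = (-3.5355, 1.0000).
Back-substitute: x_2 = 1.0000/1.0000 = 1.0000.
x_1 = (-3.5355 + 2.8284·1.0000)/5.6569 = -0.1250.

x = (-0.1250, 1.0000)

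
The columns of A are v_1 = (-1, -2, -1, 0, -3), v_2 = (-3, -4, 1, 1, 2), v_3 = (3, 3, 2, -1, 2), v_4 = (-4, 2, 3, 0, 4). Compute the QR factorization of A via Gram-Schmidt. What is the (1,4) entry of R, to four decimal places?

r_{14} = -3.8730

v_1 = (-1, -2, -1, 0, -3); ‖v_1‖ = 3.8730, so q_1 = (-0.2582, -0.5164, -0.2582, 0.0000, -0.7746).
r_{14} = q_1·v_4 = -3.8730.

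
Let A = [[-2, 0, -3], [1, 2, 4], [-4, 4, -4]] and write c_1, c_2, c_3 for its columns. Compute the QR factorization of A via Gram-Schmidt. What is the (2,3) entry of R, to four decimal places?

r_{23} = 2.8577

e_1 = c_1/‖c_1‖ = (-2, 1, -4)/4.5826 = (-0.4364, 0.2182, -0.8729).
r_{12} = e_1·c_2 = -3.0551.
u_2 = c_2 + 3.0551·e_1 = (-1.3333, 2.6667, 1.3333).
‖u_2‖ = 3.2660, so e_2 = (-0.4082, 0.8165, 0.4082).
r_{23} = e_2·c_3 = 2.8577.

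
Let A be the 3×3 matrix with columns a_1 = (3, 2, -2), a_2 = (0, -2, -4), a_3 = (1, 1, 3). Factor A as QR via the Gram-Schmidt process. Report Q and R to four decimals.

a_1 = (3, 2, -2); ‖a_1‖ = 4.1231, so q_1 = (0.7276, 0.4851, -0.4851).
q_1·a_2 = 0.7276·0 + 0.4851·(-2) + (-0.4851)·(-4) = 0.9701.
u_2 = a_2 − 0.9701·q_1 = (-0.7059, -2.4706, -3.5294).
‖u_2‖ = 4.3656, so q_2 = (-0.1617, -0.5659, -0.8085).
q_1·a_3 = 0.7276·1 + 0.4851·1 + (-0.4851)·3 = -0.2425; q_2·a_3 = (-0.1617)·1 + (-0.5659)·1 + (-0.8085)·3 = -3.1530.
u_3 = a_3 + 0.2425·q_1 + 3.1530·q_2 = (0.6667, -0.6667, 0.3333).
‖u_3‖ = 1.0000, so q_3 = (0.6667, -0.6667, 0.3333).

Q = [[0.7276, -0.1617, 0.6667], [0.4851, -0.5659, -0.6667], [-0.4851, -0.8085, 0.3333]], R = [[4.1231, 0.9701, -0.2425], [0.0000, 4.3656, -3.1530], [0.0000, 0.0000, 1.0000]]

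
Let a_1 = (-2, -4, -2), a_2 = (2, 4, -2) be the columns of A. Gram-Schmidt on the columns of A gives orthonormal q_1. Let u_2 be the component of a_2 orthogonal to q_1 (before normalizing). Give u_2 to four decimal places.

u_2 = (0.6667, 1.3333, -3.3333)

a_1 = (-2, -4, -2); ‖a_1‖ = 4.8990, so q_1 = (-0.4082, -0.8165, -0.4082).
q_1·a_2 = (-0.4082)·2 + (-0.8165)·4 + (-0.4082)·(-2) = -3.2660.
u_2 = a_2 + 3.2660·q_1 = (0.6667, 1.3333, -3.3333).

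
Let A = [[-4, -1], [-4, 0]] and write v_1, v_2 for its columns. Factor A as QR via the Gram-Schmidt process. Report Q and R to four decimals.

v_1 = (-4, -4); ‖v_1‖ = 5.6569, so q_1 = (-0.7071, -0.7071).
q_1·v_2 = (-0.7071)·(-1) + (-0.7071)·0 = 0.7071.
u_2 = v_2 − 0.7071·q_1 = (-0.5000, 0.5000).
‖u_2‖ = 0.7071, so q_2 = (-0.7071, 0.7071).

Q = [[-0.7071, -0.7071], [-0.7071, 0.7071]], R = [[5.6569, 0.7071], [0.0000, 0.7071]]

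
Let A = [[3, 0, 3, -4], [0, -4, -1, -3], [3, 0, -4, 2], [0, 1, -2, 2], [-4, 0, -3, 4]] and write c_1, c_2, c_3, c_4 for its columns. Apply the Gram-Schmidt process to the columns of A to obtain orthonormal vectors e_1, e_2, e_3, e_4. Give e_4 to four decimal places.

c_1 = (3, 0, 3, 0, -4); ‖c_1‖ = 5.8310, so e_1 = (0.5145, 0.0000, 0.5145, 0.0000, -0.6860).
e_1·c_2 = 0.5145·0 + 0.0000·(-4) + 0.5145·0 + 0.0000·1 + (-0.6860)·0 = 0.0000.
u_2 = c_2 + 0.0000·e_1 = (0.0000, -4.0000, 0.0000, 1.0000, 0.0000).
‖u_2‖ = 4.1231, so e_2 = (0.0000, -0.9701, 0.0000, 0.2425, 0.0000).
e_1·c_3 = 0.5145·3 + 0.0000·(-1) + 0.5145·(-4) + 0.0000·(-2) + (-0.6860)·(-3) = 1.5435; e_2·c_3 = 0.0000·3 + (-0.9701)·(-1) + 0.0000·(-4) + 0.2425·(-2) + 0.0000·(-3) = 0.4851.
u_3 = c_3 − 1.5435·e_1 − 0.4851·e_2 = (2.2059, -0.5294, -4.7941, -2.1176, -1.9412).
‖u_3‖ = 6.0318, so e_3 = (0.3657, -0.0878, -0.7948, -0.3511, -0.3218).
e_1·c_4 = 0.5145·(-4) + 0.0000·(-3) + 0.5145·2 + 0.0000·2 + (-0.6860)·4 = -3.7730; e_2·c_4 = 0.0000·(-4) + (-0.9701)·(-3) + 0.0000·2 + 0.2425·2 + 0.0000·4 = 3.3955; e_3·c_4 = 0.3657·(-4) + (-0.0878)·(-3) + (-0.7948)·2 + (-0.3511)·2 + (-0.3218)·4 = -4.7786.
u_4 = c_4 + 3.7730·e_1 − 3.3955·e_2 + 4.7786·e_3 = (-0.3112, -0.1253, 0.1431, -0.5012, -0.1261).
‖u_4‖ = 0.6326, so e_4 = (-0.4920, -0.1981, 0.2262, -0.7923, -0.1994).

e_4 = (-0.4920, -0.1981, 0.2262, -0.7923, -0.1994)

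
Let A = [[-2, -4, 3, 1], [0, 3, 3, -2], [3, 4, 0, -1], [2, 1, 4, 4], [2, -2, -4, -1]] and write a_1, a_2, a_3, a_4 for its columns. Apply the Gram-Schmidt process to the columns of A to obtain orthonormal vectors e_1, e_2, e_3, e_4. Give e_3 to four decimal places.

e_3 = (0.5396, 0.2495, 0.0304, 0.7587, -0.2647)

a_1 = (-2, 0, 3, 2, 2); ‖a_1‖ = 4.5826, so e_1 = (-0.4364, 0.0000, 0.6547, 0.4364, 0.4364).
e_1·a_2 = (-0.4364)·(-4) + 0.0000·3 + 0.6547·4 + 0.4364·1 + 0.4364·(-2) = 3.9279.
u_2 = a_2 − 3.9279·e_1 = (-2.2857, 3.0000, 1.4286, -0.7143, -3.7143).
‖u_2‖ = 5.5291, so e_2 = (-0.4134, 0.5426, 0.2584, -0.1292, -0.6718).
e_1·a_3 = (-0.4364)·3 + 0.0000·3 + 0.6547·0 + 0.4364·4 + 0.4364·(-4) = -1.3093; e_2·a_3 = (-0.4134)·3 + 0.5426·3 + 0.2584·0 + (-0.1292)·4 + (-0.6718)·(-4) = 2.5579.
u_3 = a_3 + 1.3093·e_1 − 2.5579·e_2 = (3.4860, 1.6121, 0.1963, 4.9019, -1.7103).
‖u_3‖ = 6.4609, so e_3 = (0.5396, 0.2495, 0.0304, 0.7587, -0.2647).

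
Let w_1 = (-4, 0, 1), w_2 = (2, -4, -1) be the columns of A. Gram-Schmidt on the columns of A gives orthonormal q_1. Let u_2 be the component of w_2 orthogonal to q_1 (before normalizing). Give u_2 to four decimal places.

u_2 = (-0.1176, -4.0000, -0.4706)

q_1 = w_1/‖w_1‖ = (-4, 0, 1)/4.1231 = (-0.9701, 0.0000, 0.2425).
r_{12} = q_1·w_2 = -2.1828.
u_2 = w_2 + 2.1828·q_1 = (-0.1176, -4.0000, -0.4706).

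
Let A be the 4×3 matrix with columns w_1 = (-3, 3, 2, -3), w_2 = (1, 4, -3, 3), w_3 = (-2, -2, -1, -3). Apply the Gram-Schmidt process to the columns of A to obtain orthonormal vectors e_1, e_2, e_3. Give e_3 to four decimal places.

w_1 = (-3, 3, 2, -3); ‖w_1‖ = 5.5678, so e_1 = (-0.5388, 0.5388, 0.3592, -0.5388).
e_1·w_2 = (-0.5388)·1 + 0.5388·4 + 0.3592·(-3) + (-0.5388)·3 = -1.0776.
u_2 = w_2 + 1.0776·e_1 = (0.4194, 4.5806, -2.6129, 2.4194).
‖u_2‖ = 5.8171, so e_2 = (0.0721, 0.7874, -0.4492, 0.4159).
e_1·w_3 = (-0.5388)·(-2) + 0.5388·(-2) + 0.3592·(-1) + (-0.5388)·(-3) = 1.2572; e_2·w_3 = 0.0721·(-2) + 0.7874·(-2) + (-0.4492)·(-1) + 0.4159·(-3) = -2.5176.
u_3 = w_3 − 1.2572·e_1 + 2.5176·e_2 = (-1.1411, -0.6949, -2.5825, -1.2755).
‖u_3‖ = 3.1751, so e_3 = (-0.3594, -0.2189, -0.8134, -0.4017).

e_3 = (-0.3594, -0.2189, -0.8134, -0.4017)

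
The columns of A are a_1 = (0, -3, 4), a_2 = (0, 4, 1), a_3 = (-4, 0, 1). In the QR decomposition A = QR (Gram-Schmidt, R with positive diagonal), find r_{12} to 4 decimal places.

q_1 = a_1/‖a_1‖ = (0, -3, 4)/5.0000 = (0.0000, -0.6000, 0.8000).
r_{12} = q_1·a_2 = -1.6000.

r_{12} = -1.6000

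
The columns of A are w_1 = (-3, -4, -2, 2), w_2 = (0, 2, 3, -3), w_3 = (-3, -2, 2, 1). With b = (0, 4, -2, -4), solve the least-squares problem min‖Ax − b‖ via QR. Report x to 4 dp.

x = (1.2727, 1.7091, -1.8545)

w_1 = (-3, -4, -2, 2); ‖w_1‖ = 5.7446, so e_1 = (-0.5222, -0.6963, -0.3482, 0.3482).
e_1·w_2 = (-0.5222)·0 + (-0.6963)·2 + (-0.3482)·3 + 0.3482·(-3) = -3.4816.
u_2 = w_2 + 3.4816·e_1 = (-1.8182, -0.4242, 1.7879, -1.7879).
‖u_2‖ = 3.1431, so e_2 = (-0.5785, -0.1350, 0.5688, -0.5688).
e_1·w_3 = (-0.5222)·(-3) + (-0.6963)·(-2) + (-0.3482)·2 + 0.3482·1 = 2.6112; e_2·w_3 = (-0.5785)·(-3) + (-0.1350)·(-2) + 0.5688·2 + (-0.5688)·1 = 2.5742.
u_3 = w_3 − 2.6112·e_1 − 2.5742·e_2 = (-0.1472, 0.1656, 1.4448, 1.5552).
‖u_3‖ = 2.1343, so e_3 = (-0.0690, 0.0776, 0.6769, 0.7287).
Qᵀb = (-3.4816, 0.5978, -3.9581).
Back-substitute: x_3 = -3.9581/2.1343 = -1.8545.
x_2 = (0.5978 − 2.5742·(-1.8545))/3.1431 = 1.7091.
x_1 = (-3.4816 + 3.4816·1.7091 − 2.6112·(-1.8545))/5.7446 = 1.2727.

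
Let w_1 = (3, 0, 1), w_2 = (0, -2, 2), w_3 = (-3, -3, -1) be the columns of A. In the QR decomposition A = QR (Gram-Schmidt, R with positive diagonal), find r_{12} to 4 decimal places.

w_1 = (3, 0, 1); ‖w_1‖ = 3.1623, so q_1 = (0.9487, 0.0000, 0.3162).
r_{12} = q_1·w_2 = 0.6325.

r_{12} = 0.6325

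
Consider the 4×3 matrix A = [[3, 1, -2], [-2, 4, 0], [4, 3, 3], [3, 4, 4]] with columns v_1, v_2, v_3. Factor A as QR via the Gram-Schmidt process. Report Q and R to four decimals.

Q = [[0.4867, -0.0877, -0.8435], [-0.3244, 0.8771, -0.3175], [0.6489, 0.1754, 0.1775], [0.4867, 0.4385, 0.3952]], R = [[6.1644, 3.0822, 2.9200], [0.0000, 5.7009, 2.4558], [0.0000, 0.0000, 3.8004]]

v_1 = (3, -2, 4, 3); ‖v_1‖ = 6.1644, so e_1 = (0.4867, -0.3244, 0.6489, 0.4867).
e_1·v_2 = 0.4867·1 + (-0.3244)·4 + 0.6489·3 + 0.4867·4 = 3.0822.
u_2 = v_2 − 3.0822·e_1 = (-0.5000, 5.0000, 1.0000, 2.5000).
‖u_2‖ = 5.7009, so e_2 = (-0.0877, 0.8771, 0.1754, 0.4385).
e_1·v_3 = 0.4867·(-2) + (-0.3244)·0 + 0.6489·3 + 0.4867·4 = 2.9200; e_2·v_3 = (-0.0877)·(-2) + 0.8771·0 + 0.1754·3 + 0.4385·4 = 2.4558.
u_3 = v_3 − 2.9200·e_1 − 2.4558·e_2 = (-3.2057, -1.2065, 0.6745, 1.5020).
‖u_3‖ = 3.8004, so e_3 = (-0.8435, -0.3175, 0.1775, 0.3952).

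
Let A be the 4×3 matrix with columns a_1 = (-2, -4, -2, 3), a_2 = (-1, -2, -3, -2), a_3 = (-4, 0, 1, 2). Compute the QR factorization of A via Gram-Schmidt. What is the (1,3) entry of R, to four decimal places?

r_{13} = 2.0889

a_1 = (-2, -4, -2, 3); ‖a_1‖ = 5.7446, so q_1 = (-0.3482, -0.6963, -0.3482, 0.5222).
r_{13} = q_1·a_3 = 2.0889.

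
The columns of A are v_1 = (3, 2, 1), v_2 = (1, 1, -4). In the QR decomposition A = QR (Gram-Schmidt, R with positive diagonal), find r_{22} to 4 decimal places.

v_1 = (3, 2, 1); ‖v_1‖ = 3.7417, so q_1 = (0.8018, 0.5345, 0.2673).
q_1·v_2 = 0.8018·1 + 0.5345·1 + 0.2673·(-4) = 0.2673.
u_2 = v_2 − 0.2673·q_1 = (0.7857, 0.8571, -4.0714).
r_{22} = ‖u_2‖ = 4.2342.

r_{22} = 4.2342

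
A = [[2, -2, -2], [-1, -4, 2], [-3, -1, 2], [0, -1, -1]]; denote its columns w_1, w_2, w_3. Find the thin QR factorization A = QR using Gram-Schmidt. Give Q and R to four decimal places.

Q = [[0.5345, -0.5255, -0.3598], [-0.2673, -0.8192, 0.4562], [-0.8018, -0.0773, -0.3920], [0.0000, -0.2164, -0.7133]], R = [[3.7417, 0.8018, -3.2071], [0.0000, 4.6214, -0.5255], [0.0000, 0.0000, 1.5615]]

q_1 = w_1/‖w_1‖ = (2, -1, -3, 0)/3.7417 = (0.5345, -0.2673, -0.8018, 0.0000).
r_{12} = q_1·w_2 = 0.8018.
u_2 = w_2 − 0.8018·q_1 = (-2.4286, -3.7857, -0.3571, -1.0000).
‖u_2‖ = 4.6214, so q_2 = (-0.5255, -0.8192, -0.0773, -0.2164).
r_{13} = q_1·w_3 = -3.2071; r_{23} = q_2·w_3 = -0.5255.
u_3 = w_3 + 3.2071·q_1 + 0.5255·q_2 = (-0.5619, 0.7124, -0.6120, -1.1137).
‖u_3‖ = 1.5615, so q_3 = (-0.3598, 0.4562, -0.3920, -0.7133).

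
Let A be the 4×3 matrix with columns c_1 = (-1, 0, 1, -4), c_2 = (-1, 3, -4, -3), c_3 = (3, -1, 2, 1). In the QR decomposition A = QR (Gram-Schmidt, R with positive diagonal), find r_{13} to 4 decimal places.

r_{13} = -1.1785

c_1 = (-1, 0, 1, -4); ‖c_1‖ = 4.2426, so e_1 = (-0.2357, 0.0000, 0.2357, -0.9428).
r_{13} = e_1·c_3 = -1.1785.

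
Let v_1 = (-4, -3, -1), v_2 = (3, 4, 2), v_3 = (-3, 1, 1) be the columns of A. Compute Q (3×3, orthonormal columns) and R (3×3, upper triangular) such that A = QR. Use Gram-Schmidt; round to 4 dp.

v_1 = (-4, -3, -1); ‖v_1‖ = 5.0990, so q_1 = (-0.7845, -0.5883, -0.1961).
q_1·v_2 = (-0.7845)·3 + (-0.5883)·4 + (-0.1961)·2 = -5.0990.
u_2 = v_2 + 5.0990·q_1 = (-1.0000, 1.0000, 1.0000).
‖u_2‖ = 1.7321, so q_2 = (-0.5774, 0.5774, 0.5774).
q_1·v_3 = (-0.7845)·(-3) + (-0.5883)·1 + (-0.1961)·1 = 1.5689; q_2·v_3 = (-0.5774)·(-3) + 0.5774·1 + 0.5774·1 = 2.8868.
u_3 = v_3 − 1.5689·q_1 − 2.8868·q_2 = (-0.1026, 0.2564, -0.3590).
‖u_3‖ = 0.4529, so q_3 = (-0.2265, 0.5661, -0.7926).

Q = [[-0.7845, -0.5774, -0.2265], [-0.5883, 0.5774, 0.5661], [-0.1961, 0.5774, -0.7926]], R = [[5.0990, -5.0990, 1.5689], [0.0000, 1.7321, 2.8868], [0.0000, 0.0000, 0.4529]]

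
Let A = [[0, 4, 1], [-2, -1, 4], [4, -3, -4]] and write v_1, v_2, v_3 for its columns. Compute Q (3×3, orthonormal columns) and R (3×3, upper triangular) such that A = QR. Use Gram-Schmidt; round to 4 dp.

v_1 = (0, -2, 4); ‖v_1‖ = 4.4721, so e_1 = (0.0000, -0.4472, 0.8944).
e_1·v_2 = 0.0000·4 + (-0.4472)·(-1) + 0.8944·(-3) = -2.2361.
u_2 = v_2 + 2.2361·e_1 = (4.0000, -2.0000, -1.0000).
‖u_2‖ = 4.5826, so e_2 = (0.8729, -0.4364, -0.2182).
e_1·v_3 = 0.0000·1 + (-0.4472)·4 + 0.8944·(-4) = -5.3666; e_2·v_3 = 0.8729·1 + (-0.4364)·4 + (-0.2182)·(-4) = 0.0000.
u_3 = v_3 + 5.3666·e_1 + 0.0000·e_2 = (1.0000, 1.6000, 0.8000).
‖u_3‖ = 2.0494, so e_3 = (0.4880, 0.7807, 0.3904).

Q = [[0.0000, 0.8729, 0.4880], [-0.4472, -0.4364, 0.7807], [0.8944, -0.2182, 0.3904]], R = [[4.4721, -2.2361, -5.3666], [0.0000, 4.5826, 0.0000], [0.0000, 0.0000, 2.0494]]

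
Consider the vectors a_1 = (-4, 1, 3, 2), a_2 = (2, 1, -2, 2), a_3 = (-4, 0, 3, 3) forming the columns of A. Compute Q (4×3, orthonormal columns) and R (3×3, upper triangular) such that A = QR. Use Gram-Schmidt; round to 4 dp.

a_1 = (-4, 1, 3, 2); ‖a_1‖ = 5.4772, so q_1 = (-0.7303, 0.1826, 0.5477, 0.3651).
q_1·a_2 = (-0.7303)·2 + 0.1826·1 + 0.5477·(-2) + 0.3651·2 = -1.6432.
u_2 = a_2 + 1.6432·q_1 = (0.8000, 1.3000, -1.1000, 2.6000).
‖u_2‖ = 3.2094, so q_2 = (0.2493, 0.4051, -0.3427, 0.8101).
q_1·a_3 = (-0.7303)·(-4) + 0.1826·0 + 0.5477·3 + 0.3651·3 = 5.6598; q_2·a_3 = 0.2493·(-4) + 0.4051·0 + (-0.3427)·3 + 0.8101·3 = 0.4051.
u_3 = a_3 − 5.6598·q_1 − 0.4051·q_2 = (0.0324, -1.1974, 0.0388, 0.6052).
‖u_3‖ = 1.3426, so q_3 = (0.0241, -0.8919, 0.0289, 0.4507).

Q = [[-0.7303, 0.2493, 0.0241], [0.1826, 0.4051, -0.8919], [0.5477, -0.3427, 0.0289], [0.3651, 0.8101, 0.4507]], R = [[5.4772, -1.6432, 5.6598], [0.0000, 3.2094, 0.4051], [0.0000, 0.0000, 1.3426]]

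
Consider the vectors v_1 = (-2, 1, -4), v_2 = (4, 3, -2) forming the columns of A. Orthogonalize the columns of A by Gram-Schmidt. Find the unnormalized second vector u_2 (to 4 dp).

u_2 = (4.2857, 2.8571, -1.4286)

v_1 = (-2, 1, -4); ‖v_1‖ = 4.5826, so e_1 = (-0.4364, 0.2182, -0.8729).
e_1·v_2 = (-0.4364)·4 + 0.2182·3 + (-0.8729)·(-2) = 0.6547.
u_2 = v_2 − 0.6547·e_1 = (4.2857, 2.8571, -1.4286).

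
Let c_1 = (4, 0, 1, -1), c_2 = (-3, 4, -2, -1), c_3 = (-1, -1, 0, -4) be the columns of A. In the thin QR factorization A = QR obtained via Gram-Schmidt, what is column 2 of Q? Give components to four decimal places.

e_2 = (-0.0245, 0.8811, -0.2815, -0.3793)

c_1 = (4, 0, 1, -1); ‖c_1‖ = 4.2426, so e_1 = (0.9428, 0.0000, 0.2357, -0.2357).
e_1·c_2 = 0.9428·(-3) + 0.0000·4 + 0.2357·(-2) + (-0.2357)·(-1) = -3.0641.
u_2 = c_2 + 3.0641·e_1 = (-0.1111, 4.0000, -1.2778, -1.7222).
‖u_2‖ = 4.5399, so e_2 = (-0.0245, 0.8811, -0.2815, -0.3793).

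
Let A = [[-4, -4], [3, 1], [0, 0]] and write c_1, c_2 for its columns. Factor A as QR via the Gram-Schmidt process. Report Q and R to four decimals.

Q = [[-0.8000, -0.6000], [0.6000, -0.8000], [0.0000, 0.0000]], R = [[5.0000, 3.8000], [0.0000, 1.6000]]

c_1 = (-4, 3, 0); ‖c_1‖ = 5.0000, so q_1 = (-0.8000, 0.6000, 0.0000).
q_1·c_2 = (-0.8000)·(-4) + 0.6000·1 + 0.0000·0 = 3.8000.
u_2 = c_2 − 3.8000·q_1 = (-0.9600, -1.2800, 0.0000).
‖u_2‖ = 1.6000, so q_2 = (-0.6000, -0.8000, 0.0000).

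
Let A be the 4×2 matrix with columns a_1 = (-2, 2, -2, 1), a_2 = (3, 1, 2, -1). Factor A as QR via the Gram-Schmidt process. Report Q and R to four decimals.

Q = [[-0.5547, 0.5455], [0.5547, 0.8053], [-0.5547, 0.2078], [0.2774, -0.1039]], R = [[3.6056, -2.4962], [0.0000, 2.9613]]

a_1 = (-2, 2, -2, 1); ‖a_1‖ = 3.6056, so q_1 = (-0.5547, 0.5547, -0.5547, 0.2774).
q_1·a_2 = (-0.5547)·3 + 0.5547·1 + (-0.5547)·2 + 0.2774·(-1) = -2.4962.
u_2 = a_2 + 2.4962·q_1 = (1.6154, 2.3846, 0.6154, -0.3077).
‖u_2‖ = 2.9613, so q_2 = (0.5455, 0.8053, 0.2078, -0.1039).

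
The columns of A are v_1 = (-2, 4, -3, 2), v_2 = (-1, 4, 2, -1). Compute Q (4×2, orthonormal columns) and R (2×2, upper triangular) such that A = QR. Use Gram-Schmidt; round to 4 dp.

Q = [[-0.3482, -0.0904], [0.6963, 0.6401], [-0.5222, 0.6679], [0.3482, -0.3687]], R = [[5.7446, 1.7408], [0.0000, 4.3554]]

v_1 = (-2, 4, -3, 2); ‖v_1‖ = 5.7446, so q_1 = (-0.3482, 0.6963, -0.5222, 0.3482).
q_1·v_2 = (-0.3482)·(-1) + 0.6963·4 + (-0.5222)·2 + 0.3482·(-1) = 1.7408.
u_2 = v_2 − 1.7408·q_1 = (-0.3939, 2.7879, 2.9091, -1.6061).
‖u_2‖ = 4.3554, so q_2 = (-0.0904, 0.6401, 0.6679, -0.3687).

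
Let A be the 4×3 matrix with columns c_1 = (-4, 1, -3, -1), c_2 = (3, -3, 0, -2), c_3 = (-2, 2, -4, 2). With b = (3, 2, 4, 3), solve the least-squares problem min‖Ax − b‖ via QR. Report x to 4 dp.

q_1 = c_1/‖c_1‖ = (-4, 1, -3, -1)/5.1962 = (-0.7698, 0.1925, -0.5774, -0.1925).
r_{12} = q_1·c_2 = -2.5019.
u_2 = c_2 + 2.5019·q_1 = (1.0741, -2.5185, -1.4444, -2.4815).
‖u_2‖ = 3.9675, so q_2 = (0.2707, -0.6348, -0.3641, -0.6255).
r_{13} = q_1·c_3 = 3.8490; r_{23} = q_2·c_3 = -1.6057.
u_3 = c_3 − 3.8490·q_1 + 1.6057·q_2 = (1.3976, 0.2400, -2.3624, 1.7365).
‖u_3‖ = 3.2568, so q_3 = (0.4291, 0.0737, -0.7253, 0.5332).
Qᵀb = (-4.8113, -3.7901, 0.1329).
Back-substitute: x_3 = 0.1329/3.2568 = 0.0408.
x_2 = (-3.7901 + 1.6057·0.0408)/3.9675 = -0.9388.
x_1 = (-4.8113 + 2.5019·(-0.9388) − 3.8490·0.0408)/5.1962 = -1.4082.

x = (-1.4082, -0.9388, 0.0408)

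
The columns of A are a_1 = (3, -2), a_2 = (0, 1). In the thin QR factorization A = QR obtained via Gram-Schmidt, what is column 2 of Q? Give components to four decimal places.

a_1 = (3, -2); ‖a_1‖ = 3.6056, so q_1 = (0.8321, -0.5547).
q_1·a_2 = 0.8321·0 + (-0.5547)·1 = -0.5547.
u_2 = a_2 + 0.5547·q_1 = (0.4615, 0.6923).
‖u_2‖ = 0.8321, so q_2 = (0.5547, 0.8321).

q_2 = (0.5547, 0.8321)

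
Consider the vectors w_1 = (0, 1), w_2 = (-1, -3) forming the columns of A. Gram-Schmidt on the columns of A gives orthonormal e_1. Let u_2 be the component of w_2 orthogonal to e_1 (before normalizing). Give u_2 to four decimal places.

w_1 = (0, 1); ‖w_1‖ = 1.0000, so e_1 = (0.0000, 1.0000).
e_1·w_2 = 0.0000·(-1) + 1.0000·(-3) = -3.0000.
u_2 = w_2 + 3.0000·e_1 = (-1.0000, 0.0000).

u_2 = (-1.0000, 0.0000)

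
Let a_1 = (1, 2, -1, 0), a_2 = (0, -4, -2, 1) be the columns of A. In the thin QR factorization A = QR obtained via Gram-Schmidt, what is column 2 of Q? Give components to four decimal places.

q_2 = (0.2582, -0.5164, -0.7746, 0.2582)

q_1 = a_1/‖a_1‖ = (1, 2, -1, 0)/2.4495 = (0.4082, 0.8165, -0.4082, 0.0000).
r_{12} = q_1·a_2 = -2.4495.
u_2 = a_2 + 2.4495·q_1 = (1.0000, -2.0000, -3.0000, 1.0000).
‖u_2‖ = 3.8730, so q_2 = (0.2582, -0.5164, -0.7746, 0.2582).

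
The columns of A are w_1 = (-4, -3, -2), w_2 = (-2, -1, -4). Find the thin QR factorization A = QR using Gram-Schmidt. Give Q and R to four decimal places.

Q = [[-0.7428, 0.2122], [-0.5571, 0.3302], [-0.3714, -0.9197]], R = [[5.3852, 3.5282], [0.0000, 2.9243]]

q_1 = w_1/‖w_1‖ = (-4, -3, -2)/5.3852 = (-0.7428, -0.5571, -0.3714).
r_{12} = q_1·w_2 = 3.5282.
u_2 = w_2 − 3.5282·q_1 = (0.6207, 0.9655, -2.6897).
‖u_2‖ = 2.9243, so q_2 = (0.2122, 0.3302, -0.9197).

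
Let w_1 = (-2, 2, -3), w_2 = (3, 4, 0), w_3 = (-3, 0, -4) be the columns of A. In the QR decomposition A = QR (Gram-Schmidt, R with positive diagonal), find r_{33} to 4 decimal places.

r_{33} = 0.9747

w_1 = (-2, 2, -3); ‖w_1‖ = 4.1231, so e_1 = (-0.4851, 0.4851, -0.7276).
e_1·w_2 = (-0.4851)·3 + 0.4851·4 + (-0.7276)·0 = 0.4851.
u_2 = w_2 − 0.4851·e_1 = (3.2353, 3.7647, 0.3529).
‖u_2‖ = 4.9764, so e_2 = (0.6501, 0.7565, 0.0709).
e_1·w_3 = (-0.4851)·(-3) + 0.4851·0 + (-0.7276)·(-4) = 4.3656; e_2·w_3 = 0.6501·(-3) + 0.7565·0 + 0.0709·(-4) = -2.2341.
u_3 = w_3 − 4.3656·e_1 + 2.2341·e_2 = (0.5701, -0.4276, -0.6651).
r_{33} = ‖u_3‖ = 0.9747.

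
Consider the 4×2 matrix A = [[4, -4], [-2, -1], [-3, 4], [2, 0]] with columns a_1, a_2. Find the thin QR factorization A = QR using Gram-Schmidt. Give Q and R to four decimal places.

Q = [[0.6963, -0.2398], [-0.3482, -0.7281], [-0.5222, 0.4626], [0.3482, 0.4454]], R = [[5.7446, -4.5260], [0.0000, 3.5377]]

a_1 = (4, -2, -3, 2); ‖a_1‖ = 5.7446, so q_1 = (0.6963, -0.3482, -0.5222, 0.3482).
q_1·a_2 = 0.6963·(-4) + (-0.3482)·(-1) + (-0.5222)·4 + 0.3482·0 = -4.5260.
u_2 = a_2 + 4.5260·q_1 = (-0.8485, -2.5758, 1.6364, 1.5758).
‖u_2‖ = 3.5377, so q_2 = (-0.2398, -0.7281, 0.4626, 0.4454).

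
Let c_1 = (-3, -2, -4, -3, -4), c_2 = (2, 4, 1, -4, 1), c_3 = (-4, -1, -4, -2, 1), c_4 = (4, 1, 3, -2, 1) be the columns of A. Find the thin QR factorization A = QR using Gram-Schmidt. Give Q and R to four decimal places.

Q = [[-0.4082, 0.2402, -0.4999, 0.3607], [-0.2722, 0.6037, 0.0672, -0.7428], [-0.5443, 0.0431, -0.3720, 0.1290], [-0.4082, -0.7577, -0.0820, -0.4524], [-0.5443, 0.0431, 0.7749, 0.3112]], R = [[7.3485, -1.3608, 4.3546, -3.2660], [0.0000, 6.0123, -0.1786, 3.2526], [0.0000, 0.0000, 4.3595, -2.1096], [0.0000, 0.0000, 0.0000, 2.3030]]

c_1 = (-3, -2, -4, -3, -4); ‖c_1‖ = 7.3485, so e_1 = (-0.4082, -0.2722, -0.5443, -0.4082, -0.5443).
e_1·c_2 = (-0.4082)·2 + (-0.2722)·4 + (-0.5443)·1 + (-0.4082)·(-4) + (-0.5443)·1 = -1.3608.
u_2 = c_2 + 1.3608·e_1 = (1.4444, 3.6296, 0.2593, -4.5556, 0.2593).
‖u_2‖ = 6.0123, so e_2 = (0.2402, 0.6037, 0.0431, -0.7577, 0.0431).
e_1·c_3 = (-0.4082)·(-4) + (-0.2722)·(-1) + (-0.5443)·(-4) + (-0.4082)·(-2) + (-0.5443)·1 = 4.3546; e_2·c_3 = 0.2402·(-4) + 0.6037·(-1) + 0.0431·(-4) + (-0.7577)·(-2) + 0.0431·1 = -0.1786.
u_3 = c_3 − 4.3546·e_1 + 0.1786·e_2 = (-2.1793, 0.2930, -1.6219, -0.3576, 3.3781).
‖u_3‖ = 4.3595, so e_3 = (-0.4999, 0.0672, -0.3720, -0.0820, 0.7749).
e_1·c_4 = (-0.4082)·4 + (-0.2722)·1 + (-0.5443)·3 + (-0.4082)·(-2) + (-0.5443)·1 = -3.2660; e_2·c_4 = 0.2402·4 + 0.6037·1 + 0.0431·3 + (-0.7577)·(-2) + 0.0431·1 = 3.2526; e_3·c_4 = (-0.4999)·4 + 0.0672·1 + (-0.3720)·3 + (-0.0820)·(-2) + 0.7749·1 = -2.1096.
u_4 = c_4 + 3.2660·e_1 − 3.2526·e_2 + 2.1096·e_3 = (0.8307, -1.7107, 0.2971, -1.0419, 0.7166).
‖u_4‖ = 2.3030, so e_4 = (0.3607, -0.7428, 0.1290, -0.4524, 0.3112).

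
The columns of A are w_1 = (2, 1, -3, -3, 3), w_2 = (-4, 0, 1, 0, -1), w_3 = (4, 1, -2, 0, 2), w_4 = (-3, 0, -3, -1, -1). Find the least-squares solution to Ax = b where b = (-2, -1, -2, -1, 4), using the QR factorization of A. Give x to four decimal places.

x = (0.7639, 1.3826, 0.5396, -0.1401)

e_1 = w_1/‖w_1‖ = (2, 1, -3, -3, 3)/5.6569 = (0.3536, 0.1768, -0.5303, -0.5303, 0.5303).
r_{12} = e_1·w_2 = -2.4749.
u_2 = w_2 + 2.4749·e_1 = (-3.1250, 0.4375, -0.3125, -1.3125, 0.3125).
‖u_2‖ = 3.4460, so e_2 = (-0.9068, 0.1270, -0.0907, -0.3809, 0.0907).
r_{13} = e_1·w_3 = 3.7123; r_{23} = e_2·w_3 = -3.1377.
u_3 = w_3 − 3.7123·e_1 + 3.1377·e_2 = (-0.1579, 0.7421, -0.3158, 0.7737, 0.3158).
‖u_3‖ = 1.1720, so e_3 = (-0.1347, 0.6332, -0.2694, 0.6601, 0.2694).
r_{14} = e_1·w_4 = 0.5303; r_{24} = e_2·w_4 = 3.2828; r_{34} = e_3·w_4 = 0.2829.
u_4 = w_4 − 0.5303·e_1 − 3.2828·e_2 − 0.2829·e_3 = (-0.1724, -0.6897, -2.3448, 0.3448, -1.6552).
‖u_4‖ = 2.9769, so e_4 = (-0.0579, -0.2317, -0.7877, 0.1158, -0.5560).
Qᵀb = (2.8284, 2.6117, 0.5928, -0.4170).
Back-substitute: x_4 = -0.4170/2.9769 = -0.1401.
x_3 = (0.5928 − 0.2829·(-0.1401))/1.1720 = 0.5396.
x_2 = (2.6117 + 3.1377·0.5396 − 3.2828·(-0.1401))/3.4460 = 1.3826.
x_1 = (2.8284 + 2.4749·1.3826 − 3.7123·0.5396 − 0.5303·(-0.1401))/5.6569 = 0.7639.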